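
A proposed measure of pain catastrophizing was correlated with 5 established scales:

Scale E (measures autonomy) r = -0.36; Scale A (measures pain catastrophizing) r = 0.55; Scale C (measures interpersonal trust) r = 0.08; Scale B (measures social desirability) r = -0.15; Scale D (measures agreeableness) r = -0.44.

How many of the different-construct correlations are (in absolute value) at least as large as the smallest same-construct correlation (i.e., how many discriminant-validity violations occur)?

0

Convergent (same construct = pain catastrophizing): Scale A.
Smallest convergent = 0.55. Discriminant |r|: 0.36, 0.08, 0.15, 0.44; count ≥ 0.55 → 0.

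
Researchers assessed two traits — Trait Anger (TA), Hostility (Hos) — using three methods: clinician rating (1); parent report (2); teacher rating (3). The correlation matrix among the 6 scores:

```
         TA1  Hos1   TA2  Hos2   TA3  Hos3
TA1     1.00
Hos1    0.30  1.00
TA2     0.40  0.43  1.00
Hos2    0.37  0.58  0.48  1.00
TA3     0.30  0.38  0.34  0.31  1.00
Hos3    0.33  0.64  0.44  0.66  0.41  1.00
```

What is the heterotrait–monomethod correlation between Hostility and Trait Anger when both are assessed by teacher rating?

Different traits, same method: r(Hos3, TA3) = 0.41.

0.41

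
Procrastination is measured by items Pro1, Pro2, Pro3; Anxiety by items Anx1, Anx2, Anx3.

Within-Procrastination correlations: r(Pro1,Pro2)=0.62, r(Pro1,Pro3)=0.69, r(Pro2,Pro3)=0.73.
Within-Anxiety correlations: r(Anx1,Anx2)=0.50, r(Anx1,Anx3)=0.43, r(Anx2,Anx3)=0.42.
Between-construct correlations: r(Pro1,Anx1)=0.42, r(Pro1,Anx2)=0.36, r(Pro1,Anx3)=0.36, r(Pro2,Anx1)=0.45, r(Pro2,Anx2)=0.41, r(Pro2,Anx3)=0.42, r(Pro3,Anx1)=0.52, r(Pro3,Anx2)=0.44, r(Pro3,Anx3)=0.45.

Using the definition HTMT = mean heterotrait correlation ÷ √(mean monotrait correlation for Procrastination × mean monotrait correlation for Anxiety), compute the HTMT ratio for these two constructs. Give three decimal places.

0.769

Mean heterotrait r = 3.83/9 = 0.4256.
Mean within-Pro = 2.04/3 = 0.6800; mean within-Anx = 1.35/3 = 0.4500.
Geometric mean = √(0.6800 × 0.4500) = 0.5532.
HTMT = 0.4256 / 0.5532 = 0.769.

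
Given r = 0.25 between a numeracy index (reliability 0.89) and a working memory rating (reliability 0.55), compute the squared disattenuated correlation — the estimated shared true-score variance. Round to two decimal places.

Disattenuated r = 0.25 / √(0.89 × 0.55) = 0.25 / 0.6996 = 0.3573.
Shared true-score variance = 0.3573² = 0.1277 ≈ 0.13.

0.13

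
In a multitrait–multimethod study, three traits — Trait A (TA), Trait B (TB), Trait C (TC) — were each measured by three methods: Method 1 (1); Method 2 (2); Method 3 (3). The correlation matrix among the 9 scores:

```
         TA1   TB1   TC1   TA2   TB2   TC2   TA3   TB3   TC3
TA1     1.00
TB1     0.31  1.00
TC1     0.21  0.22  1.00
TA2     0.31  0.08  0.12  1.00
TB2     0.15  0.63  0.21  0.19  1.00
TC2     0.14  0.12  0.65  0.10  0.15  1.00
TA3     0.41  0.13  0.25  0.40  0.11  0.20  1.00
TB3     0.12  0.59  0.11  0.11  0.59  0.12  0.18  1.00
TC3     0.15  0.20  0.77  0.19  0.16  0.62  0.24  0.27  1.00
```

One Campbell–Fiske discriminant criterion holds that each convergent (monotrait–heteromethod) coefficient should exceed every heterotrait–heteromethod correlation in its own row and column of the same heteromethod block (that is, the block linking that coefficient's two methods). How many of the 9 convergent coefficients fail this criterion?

0

Checking each validity diagonal entry against its comparison values:
TA (methods 1·2): 0.31 vs {0.15, 0.08, 0.14, 0.12} → pass.
TA (methods 1·3): 0.41 vs {0.12, 0.13, 0.15, 0.25} → pass.
TA (methods 2·3): 0.40 vs {0.11, 0.11, 0.19, 0.20} → pass.
TB (methods 1·2): 0.63 vs {0.08, 0.15, 0.12, 0.21} → pass.
TB (methods 1·3): 0.59 vs {0.13, 0.12, 0.20, 0.11} → pass.
TB (methods 2·3): 0.59 vs {0.11, 0.11, 0.16, 0.12} → pass.
TC (methods 1·2): 0.65 vs {0.12, 0.14, 0.21, 0.12} → pass.
TC (methods 1·3): 0.77 vs {0.25, 0.15, 0.11, 0.20} → pass.
TC (methods 2·3): 0.62 vs {0.20, 0.19, 0.12, 0.16} → pass.
0 of 9 fail.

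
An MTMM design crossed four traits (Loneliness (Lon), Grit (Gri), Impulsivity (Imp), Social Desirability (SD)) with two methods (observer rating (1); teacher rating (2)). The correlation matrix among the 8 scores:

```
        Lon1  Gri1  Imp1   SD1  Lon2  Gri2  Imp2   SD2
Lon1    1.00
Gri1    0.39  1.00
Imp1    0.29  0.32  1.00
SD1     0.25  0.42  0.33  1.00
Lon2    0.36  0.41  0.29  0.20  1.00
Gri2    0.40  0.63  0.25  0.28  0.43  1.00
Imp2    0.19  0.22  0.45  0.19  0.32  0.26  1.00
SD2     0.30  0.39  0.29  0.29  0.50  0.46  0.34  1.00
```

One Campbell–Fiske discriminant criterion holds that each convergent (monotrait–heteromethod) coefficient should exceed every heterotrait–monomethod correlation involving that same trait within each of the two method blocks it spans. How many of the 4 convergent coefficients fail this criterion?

2

Convergent coefficients and their comparison sets:
Lon (methods 1·2): 0.36 vs {0.39, 0.43, 0.29, 0.32, 0.25, 0.50} → fail.
Gri (methods 1·2): 0.63 vs {0.39, 0.43, 0.32, 0.26, 0.42, 0.46} → pass.
Imp (methods 1·2): 0.45 vs {0.29, 0.32, 0.32, 0.26, 0.33, 0.34} → pass.
SD (methods 1·2): 0.29 vs {0.25, 0.50, 0.42, 0.46, 0.33, 0.34} → fail.
2 of 4 fail.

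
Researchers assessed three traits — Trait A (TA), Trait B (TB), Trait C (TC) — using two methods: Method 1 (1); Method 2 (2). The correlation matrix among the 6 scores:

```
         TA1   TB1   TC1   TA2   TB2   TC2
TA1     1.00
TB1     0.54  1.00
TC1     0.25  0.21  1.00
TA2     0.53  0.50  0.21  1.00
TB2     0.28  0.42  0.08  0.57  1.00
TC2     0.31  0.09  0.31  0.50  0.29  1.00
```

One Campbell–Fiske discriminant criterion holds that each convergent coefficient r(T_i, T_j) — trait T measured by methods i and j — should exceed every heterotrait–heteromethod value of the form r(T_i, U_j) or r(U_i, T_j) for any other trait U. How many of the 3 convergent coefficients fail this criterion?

Convergent coefficients and their comparison sets:
TA (methods 1·2): 0.53 vs {0.28, 0.50, 0.31, 0.21} → pass.
TB (methods 1·2): 0.42 vs {0.50, 0.28, 0.09, 0.08} → fail.
TC (methods 1·2): 0.31 vs {0.21, 0.31, 0.08, 0.09} → fail.
2 of 3 fail.

2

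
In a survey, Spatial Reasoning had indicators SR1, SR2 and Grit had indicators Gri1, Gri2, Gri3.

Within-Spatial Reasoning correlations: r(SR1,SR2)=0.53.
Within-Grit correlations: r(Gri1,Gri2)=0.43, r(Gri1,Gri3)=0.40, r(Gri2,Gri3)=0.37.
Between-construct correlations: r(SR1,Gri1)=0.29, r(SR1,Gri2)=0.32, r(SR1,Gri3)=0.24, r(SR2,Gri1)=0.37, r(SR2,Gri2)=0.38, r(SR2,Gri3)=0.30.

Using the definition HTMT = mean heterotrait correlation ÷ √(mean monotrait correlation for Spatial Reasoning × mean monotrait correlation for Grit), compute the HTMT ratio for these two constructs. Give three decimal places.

0.688

Mean heterotrait r = 1.90/6 = 0.3167.
Mean within-SR = 0.53/1 = 0.5300; mean within-Gri = 1.20/3 = 0.4000.
Geometric mean = √(0.5300 × 0.4000) = 0.4604.
HTMT = 0.3167 / 0.4604 = 0.688.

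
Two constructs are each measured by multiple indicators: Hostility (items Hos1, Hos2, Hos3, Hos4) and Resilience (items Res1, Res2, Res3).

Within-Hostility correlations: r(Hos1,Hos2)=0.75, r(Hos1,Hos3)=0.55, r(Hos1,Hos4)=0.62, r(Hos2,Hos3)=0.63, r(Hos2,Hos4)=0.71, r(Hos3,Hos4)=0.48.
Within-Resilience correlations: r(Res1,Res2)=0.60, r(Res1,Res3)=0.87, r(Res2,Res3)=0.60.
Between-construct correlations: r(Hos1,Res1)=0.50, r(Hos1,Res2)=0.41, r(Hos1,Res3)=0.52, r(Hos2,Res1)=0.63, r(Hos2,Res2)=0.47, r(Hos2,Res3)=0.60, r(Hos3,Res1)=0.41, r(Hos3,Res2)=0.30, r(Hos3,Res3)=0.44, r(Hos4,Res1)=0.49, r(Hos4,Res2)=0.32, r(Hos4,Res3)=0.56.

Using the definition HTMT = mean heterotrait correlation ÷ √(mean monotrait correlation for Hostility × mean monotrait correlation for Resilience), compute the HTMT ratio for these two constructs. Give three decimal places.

0.718

Mean heterotrait r = 5.65/12 = 0.4708.
Mean within-Hos = 3.74/6 = 0.6233; mean within-Res = 2.07/3 = 0.6900.
Geometric mean = √(0.6233 × 0.6900) = 0.6558.
HTMT = 0.4708 / 0.6558 = 0.718.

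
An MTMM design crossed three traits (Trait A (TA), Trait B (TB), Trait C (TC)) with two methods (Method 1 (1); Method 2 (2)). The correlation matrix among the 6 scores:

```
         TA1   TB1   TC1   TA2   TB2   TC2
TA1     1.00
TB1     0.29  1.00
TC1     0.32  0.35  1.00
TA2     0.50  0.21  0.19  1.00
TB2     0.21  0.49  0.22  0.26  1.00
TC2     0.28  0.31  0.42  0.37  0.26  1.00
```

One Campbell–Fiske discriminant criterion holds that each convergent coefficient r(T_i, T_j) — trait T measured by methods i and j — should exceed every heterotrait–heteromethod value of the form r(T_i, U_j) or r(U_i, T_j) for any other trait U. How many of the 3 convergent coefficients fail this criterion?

Convergent coefficients and their comparison sets:
TA (methods 1·2): 0.50 vs {0.21, 0.21, 0.28, 0.19} → pass.
TB (methods 1·2): 0.49 vs {0.21, 0.21, 0.31, 0.22} → pass.
TC (methods 1·2): 0.42 vs {0.19, 0.28, 0.22, 0.31} → pass.
0 of 3 fail.

0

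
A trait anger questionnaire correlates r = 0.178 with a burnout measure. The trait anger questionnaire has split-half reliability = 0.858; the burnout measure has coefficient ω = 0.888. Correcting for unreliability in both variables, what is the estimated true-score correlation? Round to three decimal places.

0.204

r_true = r_obs / √(r_xx · r_yy) = 0.178 / √(0.858 × 0.888) = 0.178 / √0.761904 = 0.178 / 0.8729 ≈ 0.204.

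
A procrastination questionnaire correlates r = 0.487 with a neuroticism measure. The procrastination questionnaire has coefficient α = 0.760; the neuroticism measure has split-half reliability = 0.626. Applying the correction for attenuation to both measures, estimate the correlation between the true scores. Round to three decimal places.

r_true = r_obs / √(r_xx · r_yy) = 0.487 / √(0.760 × 0.626) = 0.487 / √0.475760 = 0.487 / 0.6898 ≈ 0.706.

0.706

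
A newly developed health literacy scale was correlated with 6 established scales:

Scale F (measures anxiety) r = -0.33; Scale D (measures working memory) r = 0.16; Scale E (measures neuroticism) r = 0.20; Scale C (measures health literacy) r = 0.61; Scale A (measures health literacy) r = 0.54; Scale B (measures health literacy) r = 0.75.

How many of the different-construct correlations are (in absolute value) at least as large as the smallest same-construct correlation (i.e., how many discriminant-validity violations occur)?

Convergent (same construct = health literacy): Scale C, Scale A, Scale B.
Smallest convergent = 0.54. Discriminant |r|: 0.33, 0.16, 0.20; count ≥ 0.54 → 0.

0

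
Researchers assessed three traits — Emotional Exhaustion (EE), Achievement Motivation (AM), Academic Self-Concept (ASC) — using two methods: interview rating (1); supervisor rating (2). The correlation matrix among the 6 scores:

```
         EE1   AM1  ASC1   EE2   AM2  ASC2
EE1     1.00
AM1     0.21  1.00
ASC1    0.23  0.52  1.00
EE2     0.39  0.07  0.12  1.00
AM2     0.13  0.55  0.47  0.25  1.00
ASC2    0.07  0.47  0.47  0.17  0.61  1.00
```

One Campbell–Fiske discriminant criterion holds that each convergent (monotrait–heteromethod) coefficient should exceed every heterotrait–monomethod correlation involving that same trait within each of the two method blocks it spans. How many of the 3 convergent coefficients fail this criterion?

Convergent coefficients and their comparison sets:
EE (methods 1·2): 0.39 vs {0.21, 0.25, 0.23, 0.17} → pass.
AM (methods 1·2): 0.55 vs {0.21, 0.25, 0.52, 0.61} → fail.
ASC (methods 1·2): 0.47 vs {0.23, 0.17, 0.52, 0.61} → fail.
2 of 3 fail.

2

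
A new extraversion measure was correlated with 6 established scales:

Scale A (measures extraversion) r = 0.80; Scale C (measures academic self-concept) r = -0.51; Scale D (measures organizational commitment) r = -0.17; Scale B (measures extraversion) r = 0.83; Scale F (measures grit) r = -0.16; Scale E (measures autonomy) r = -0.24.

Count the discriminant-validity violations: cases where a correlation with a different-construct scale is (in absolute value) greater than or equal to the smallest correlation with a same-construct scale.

Convergent (same construct = extraversion): Scale A, Scale B.
Smallest convergent = 0.80. Discriminant |r|: 0.51, 0.17, 0.16, 0.24; count ≥ 0.80 → 0.

0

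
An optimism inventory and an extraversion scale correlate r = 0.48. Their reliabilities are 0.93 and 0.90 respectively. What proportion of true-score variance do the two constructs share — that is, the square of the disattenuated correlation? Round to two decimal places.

Disattenuated r = 0.48 / √(0.93 × 0.90) = 0.48 / 0.9149 = 0.5246.
Shared true-score variance = 0.5246² = 0.2752 ≈ 0.28.

0.28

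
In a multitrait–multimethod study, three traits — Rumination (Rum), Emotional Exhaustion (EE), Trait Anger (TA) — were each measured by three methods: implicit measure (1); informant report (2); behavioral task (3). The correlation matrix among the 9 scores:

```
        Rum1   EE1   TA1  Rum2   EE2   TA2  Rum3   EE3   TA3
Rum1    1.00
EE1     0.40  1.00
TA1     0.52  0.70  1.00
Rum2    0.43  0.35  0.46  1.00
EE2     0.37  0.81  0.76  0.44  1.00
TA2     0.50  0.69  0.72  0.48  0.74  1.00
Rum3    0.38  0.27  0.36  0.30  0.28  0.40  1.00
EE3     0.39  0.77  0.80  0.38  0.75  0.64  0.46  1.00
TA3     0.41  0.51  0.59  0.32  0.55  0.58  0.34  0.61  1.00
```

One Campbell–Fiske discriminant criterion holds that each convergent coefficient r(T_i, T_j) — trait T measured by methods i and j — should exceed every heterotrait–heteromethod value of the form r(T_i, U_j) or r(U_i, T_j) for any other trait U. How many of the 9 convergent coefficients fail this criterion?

Each convergent coefficient versus the relevant comparison correlations:
Rum (methods 1·2): 0.43 vs {0.37, 0.35, 0.50, 0.46} → fail.
Rum (methods 1·3): 0.38 vs {0.39, 0.27, 0.41, 0.36} → fail.
Rum (methods 2·3): 0.30 vs {0.38, 0.28, 0.32, 0.40} → fail.
EE (methods 1·2): 0.81 vs {0.35, 0.37, 0.69, 0.76} → pass.
EE (methods 1·3): 0.77 vs {0.27, 0.39, 0.51, 0.80} → fail.
EE (methods 2·3): 0.75 vs {0.28, 0.38, 0.55, 0.64} → pass.
TA (methods 1·2): 0.72 vs {0.46, 0.50, 0.76, 0.69} → fail.
TA (methods 1·3): 0.59 vs {0.36, 0.41, 0.80, 0.51} → fail.
TA (methods 2·3): 0.58 vs {0.40, 0.32, 0.64, 0.55} → fail.
7 of 9 fail.

7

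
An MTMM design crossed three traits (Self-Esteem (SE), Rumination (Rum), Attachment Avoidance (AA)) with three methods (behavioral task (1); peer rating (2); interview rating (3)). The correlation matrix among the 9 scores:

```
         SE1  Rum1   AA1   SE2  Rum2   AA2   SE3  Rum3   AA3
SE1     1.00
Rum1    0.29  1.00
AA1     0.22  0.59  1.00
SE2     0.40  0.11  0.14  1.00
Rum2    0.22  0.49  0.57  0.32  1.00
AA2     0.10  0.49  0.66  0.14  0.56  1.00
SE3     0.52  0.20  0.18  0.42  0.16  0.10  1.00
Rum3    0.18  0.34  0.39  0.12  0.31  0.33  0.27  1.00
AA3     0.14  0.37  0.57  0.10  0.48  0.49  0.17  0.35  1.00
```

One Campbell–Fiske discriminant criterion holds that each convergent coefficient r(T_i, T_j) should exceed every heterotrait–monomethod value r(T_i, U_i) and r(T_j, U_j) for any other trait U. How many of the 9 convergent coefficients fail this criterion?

Convergent coefficients and their comparison sets:
SE (methods 1·2): 0.40 vs {0.29, 0.32, 0.22, 0.14} → pass.
SE (methods 1·3): 0.52 vs {0.29, 0.27, 0.22, 0.17} → pass.
SE (methods 2·3): 0.42 vs {0.32, 0.27, 0.14, 0.17} → pass.
Rum (methods 1·2): 0.49 vs {0.29, 0.32, 0.59, 0.56} → fail.
Rum (methods 1·3): 0.34 vs {0.29, 0.27, 0.59, 0.35} → fail.
Rum (methods 2·3): 0.31 vs {0.32, 0.27, 0.56, 0.35} → fail.
AA (methods 1·2): 0.66 vs {0.22, 0.14, 0.59, 0.56} → pass.
AA (methods 1·3): 0.57 vs {0.22, 0.17, 0.59, 0.35} → fail.
AA (methods 2·3): 0.49 vs {0.14, 0.17, 0.56, 0.35} → fail.
5 of 9 fail.

5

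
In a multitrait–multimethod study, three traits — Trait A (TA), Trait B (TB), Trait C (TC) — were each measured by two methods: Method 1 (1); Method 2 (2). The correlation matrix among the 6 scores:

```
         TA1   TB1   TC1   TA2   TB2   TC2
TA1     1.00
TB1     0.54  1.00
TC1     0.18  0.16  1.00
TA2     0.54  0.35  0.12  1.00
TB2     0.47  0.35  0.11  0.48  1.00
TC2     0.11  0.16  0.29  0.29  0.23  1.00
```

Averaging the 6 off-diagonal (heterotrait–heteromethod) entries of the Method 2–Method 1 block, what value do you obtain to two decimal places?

0.22

HTHM values (method 2 × method 1): 0.35, 0.12, 0.47, 0.11, 0.11, 0.16; mean = 1.32/6 = 0.22.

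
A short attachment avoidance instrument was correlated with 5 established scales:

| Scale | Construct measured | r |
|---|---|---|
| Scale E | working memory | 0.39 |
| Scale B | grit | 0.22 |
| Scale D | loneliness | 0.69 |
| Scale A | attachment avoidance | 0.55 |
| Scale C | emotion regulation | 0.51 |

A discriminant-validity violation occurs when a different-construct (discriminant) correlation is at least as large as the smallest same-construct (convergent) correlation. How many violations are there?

Convergent (same construct = attachment avoidance): Scale A.
Smallest convergent = 0.55. Discriminant values: 0.39, 0.22, 0.69, 0.51; count ≥ 0.55 → 1.

1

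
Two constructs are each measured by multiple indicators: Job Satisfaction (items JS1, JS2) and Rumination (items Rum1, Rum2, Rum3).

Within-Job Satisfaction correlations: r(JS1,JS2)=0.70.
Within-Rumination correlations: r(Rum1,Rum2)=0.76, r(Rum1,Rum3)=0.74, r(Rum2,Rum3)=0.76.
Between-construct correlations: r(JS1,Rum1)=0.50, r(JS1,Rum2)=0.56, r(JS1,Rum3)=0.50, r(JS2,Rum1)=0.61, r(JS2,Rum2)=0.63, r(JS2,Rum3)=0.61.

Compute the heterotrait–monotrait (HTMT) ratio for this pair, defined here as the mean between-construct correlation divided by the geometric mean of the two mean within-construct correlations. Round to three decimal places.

Mean heterotrait r = 3.41/6 = 0.5683.
Mean within-JS = 0.70/1 = 0.7000; mean within-Rum = 2.26/3 = 0.7533.
Geometric mean = √(0.7000 × 0.7533) = 0.7262.
HTMT = 0.5683 / 0.7262 = 0.783.

0.783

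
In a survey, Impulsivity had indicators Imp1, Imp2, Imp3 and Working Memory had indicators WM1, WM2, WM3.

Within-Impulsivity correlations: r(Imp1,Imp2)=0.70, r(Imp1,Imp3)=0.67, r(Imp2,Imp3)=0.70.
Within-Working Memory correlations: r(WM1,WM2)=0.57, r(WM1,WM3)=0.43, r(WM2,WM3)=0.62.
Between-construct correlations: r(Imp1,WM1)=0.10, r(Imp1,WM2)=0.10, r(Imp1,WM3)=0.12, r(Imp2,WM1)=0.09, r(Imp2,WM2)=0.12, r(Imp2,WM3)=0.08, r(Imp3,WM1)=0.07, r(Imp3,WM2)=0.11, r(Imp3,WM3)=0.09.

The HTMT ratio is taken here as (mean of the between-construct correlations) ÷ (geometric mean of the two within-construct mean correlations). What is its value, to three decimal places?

Between-construct mean = 0.88/9 = 0.0978.
Mean within-Imp = 2.07/3 = 0.6900; mean within-WM = 1.62/3 = 0.5400.
Geometric mean = √(0.6900 × 0.5400) = 0.6104.
HTMT = 0.0978 / 0.6104 = 0.160.

0.160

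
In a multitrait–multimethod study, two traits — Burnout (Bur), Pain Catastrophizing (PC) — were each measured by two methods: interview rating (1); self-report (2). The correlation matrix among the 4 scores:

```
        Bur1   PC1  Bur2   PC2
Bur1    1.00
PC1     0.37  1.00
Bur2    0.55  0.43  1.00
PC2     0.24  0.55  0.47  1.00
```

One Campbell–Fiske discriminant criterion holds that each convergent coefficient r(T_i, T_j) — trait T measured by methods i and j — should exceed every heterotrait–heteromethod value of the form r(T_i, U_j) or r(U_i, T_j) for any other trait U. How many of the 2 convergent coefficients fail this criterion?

Checking each validity diagonal entry against its comparison values:
Bur (methods 1·2): 0.55 vs {0.24, 0.43} → pass.
PC (methods 1·2): 0.55 vs {0.43, 0.24} → pass.
0 of 2 fail.

0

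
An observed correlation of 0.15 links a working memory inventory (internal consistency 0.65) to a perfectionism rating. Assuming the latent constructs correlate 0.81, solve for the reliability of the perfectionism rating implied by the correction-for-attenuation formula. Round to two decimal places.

r_true = r_obs / √(r_xx · r_yy) ⇒ 0.81 = 0.15 / √(0.65 · r_yy).
√(0.65 · r_yy) = 0.15 / 0.81 = 0.1852; 0.65 · r_yy = 0.0343; r_yy = 0.0343 / 0.65 ≈ 0.05.

0.05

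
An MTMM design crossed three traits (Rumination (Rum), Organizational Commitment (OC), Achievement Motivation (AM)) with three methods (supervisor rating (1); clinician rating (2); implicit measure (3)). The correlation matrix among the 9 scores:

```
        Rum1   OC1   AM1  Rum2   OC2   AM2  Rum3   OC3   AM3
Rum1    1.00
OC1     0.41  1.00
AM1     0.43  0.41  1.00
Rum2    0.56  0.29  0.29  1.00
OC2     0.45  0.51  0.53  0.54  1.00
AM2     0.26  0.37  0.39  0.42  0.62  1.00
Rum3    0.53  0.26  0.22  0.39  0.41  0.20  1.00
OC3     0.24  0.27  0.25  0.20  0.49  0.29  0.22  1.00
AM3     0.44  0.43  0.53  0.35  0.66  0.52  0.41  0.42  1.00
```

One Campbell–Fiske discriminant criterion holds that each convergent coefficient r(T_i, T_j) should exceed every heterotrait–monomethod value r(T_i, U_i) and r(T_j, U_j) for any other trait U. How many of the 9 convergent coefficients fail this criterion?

6

Checking each validity diagonal entry against its comparison values:
Rum (methods 1·2): 0.56 vs {0.41, 0.54, 0.43, 0.42} → pass.
Rum (methods 1·3): 0.53 vs {0.41, 0.22, 0.43, 0.41} → pass.
Rum (methods 2·3): 0.39 vs {0.54, 0.22, 0.42, 0.41} → fail.
OC (methods 1·2): 0.51 vs {0.41, 0.54, 0.41, 0.62} → fail.
OC (methods 1·3): 0.27 vs {0.41, 0.22, 0.41, 0.42} → fail.
OC (methods 2·3): 0.49 vs {0.54, 0.22, 0.62, 0.42} → fail.
AM (methods 1·2): 0.39 vs {0.43, 0.42, 0.41, 0.62} → fail.
AM (methods 1·3): 0.53 vs {0.43, 0.41, 0.41, 0.42} → pass.
AM (methods 2·3): 0.52 vs {0.42, 0.41, 0.62, 0.42} → fail.
6 of 9 fail.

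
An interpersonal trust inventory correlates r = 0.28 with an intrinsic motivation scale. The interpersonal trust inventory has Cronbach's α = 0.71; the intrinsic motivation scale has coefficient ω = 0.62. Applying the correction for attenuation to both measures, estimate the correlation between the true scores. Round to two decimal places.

r_true = r_obs / √(r_xx · r_yy) = 0.28 / √(0.71 × 0.62) = 0.28 / √0.4402 = 0.28 / 0.6635 ≈ 0.42.

0.42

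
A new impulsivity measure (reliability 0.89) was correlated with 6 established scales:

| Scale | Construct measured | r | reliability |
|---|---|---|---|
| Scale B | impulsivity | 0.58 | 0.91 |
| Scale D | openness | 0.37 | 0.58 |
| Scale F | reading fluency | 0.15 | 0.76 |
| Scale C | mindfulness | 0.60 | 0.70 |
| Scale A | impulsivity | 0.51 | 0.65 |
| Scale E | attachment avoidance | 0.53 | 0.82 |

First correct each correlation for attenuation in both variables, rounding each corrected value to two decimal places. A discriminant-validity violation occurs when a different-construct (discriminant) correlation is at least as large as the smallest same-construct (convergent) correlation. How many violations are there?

1

Disattenuated r (r / √(r_scale · r_new)):
  Scale B (conv): 0.58 / √(0.91·0.89) = 0.64
  Scale D (disc): 0.37 / √(0.58·0.89) = 0.51
  Scale F (disc): 0.15 / √(0.76·0.89) = 0.18
  Scale C (disc): 0.60 / √(0.70·0.89) = 0.76
  Scale A (conv): 0.51 / √(0.65·0.89) = 0.67
  Scale E (disc): 0.53 / √(0.82·0.89) = 0.62
Smallest convergent = 0.64. Discriminant values: 0.51, 0.18, 0.76, 0.62; count ≥ 0.64 → 1.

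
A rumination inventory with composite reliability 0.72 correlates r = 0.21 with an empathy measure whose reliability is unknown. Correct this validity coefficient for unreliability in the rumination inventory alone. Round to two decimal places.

0.25

Single correction: r_c = r_obs / √r_xx = 0.21 / √0.72 = 0.21 / 0.8485 ≈ 0.25.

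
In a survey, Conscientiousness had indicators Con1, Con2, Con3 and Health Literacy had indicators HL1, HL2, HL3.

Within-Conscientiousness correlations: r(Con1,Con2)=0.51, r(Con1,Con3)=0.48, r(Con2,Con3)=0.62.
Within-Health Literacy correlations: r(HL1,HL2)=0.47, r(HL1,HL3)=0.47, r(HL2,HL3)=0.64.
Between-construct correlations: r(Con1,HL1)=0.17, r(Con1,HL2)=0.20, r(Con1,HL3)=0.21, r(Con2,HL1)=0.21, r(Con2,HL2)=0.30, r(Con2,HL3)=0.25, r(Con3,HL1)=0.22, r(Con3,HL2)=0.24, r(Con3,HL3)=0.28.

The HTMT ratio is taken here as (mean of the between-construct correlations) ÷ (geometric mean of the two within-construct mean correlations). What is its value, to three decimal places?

Mean heterotrait r = 2.08/9 = 0.2311.
Mean within-Con = 1.61/3 = 0.5367; mean within-HL = 1.58/3 = 0.5267.
Geometric mean = √(0.5367 × 0.5267) = 0.5317.
HTMT = 0.2311 / 0.5317 = 0.435.

0.435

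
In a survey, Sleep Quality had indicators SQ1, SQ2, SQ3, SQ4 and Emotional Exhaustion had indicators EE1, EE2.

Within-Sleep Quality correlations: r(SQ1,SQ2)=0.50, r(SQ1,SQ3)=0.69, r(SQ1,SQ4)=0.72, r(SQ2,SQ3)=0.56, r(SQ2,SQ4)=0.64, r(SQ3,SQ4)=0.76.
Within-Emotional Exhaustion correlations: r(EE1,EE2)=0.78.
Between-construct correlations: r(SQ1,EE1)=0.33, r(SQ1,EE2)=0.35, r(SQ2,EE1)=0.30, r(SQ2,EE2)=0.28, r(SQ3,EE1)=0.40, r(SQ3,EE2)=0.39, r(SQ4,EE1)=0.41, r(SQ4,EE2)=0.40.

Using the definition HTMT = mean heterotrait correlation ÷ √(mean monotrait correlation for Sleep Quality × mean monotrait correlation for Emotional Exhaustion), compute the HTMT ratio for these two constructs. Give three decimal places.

Mean heterotrait r = 2.86/8 = 0.3575.
Mean within-SQ = 3.87/6 = 0.6450; mean within-EE = 0.78/1 = 0.7800.
Geometric mean = √(0.6450 × 0.7800) = 0.7093.
HTMT = 0.3575 / 0.7093 = 0.504.

0.504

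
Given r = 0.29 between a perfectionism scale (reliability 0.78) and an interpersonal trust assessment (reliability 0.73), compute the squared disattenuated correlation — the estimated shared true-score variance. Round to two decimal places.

Disattenuated r = 0.29 / √(0.78 × 0.73) = 0.29 / 0.7546 = 0.3843.
Shared true-score variance = 0.3843² = 0.1477 ≈ 0.15.

0.15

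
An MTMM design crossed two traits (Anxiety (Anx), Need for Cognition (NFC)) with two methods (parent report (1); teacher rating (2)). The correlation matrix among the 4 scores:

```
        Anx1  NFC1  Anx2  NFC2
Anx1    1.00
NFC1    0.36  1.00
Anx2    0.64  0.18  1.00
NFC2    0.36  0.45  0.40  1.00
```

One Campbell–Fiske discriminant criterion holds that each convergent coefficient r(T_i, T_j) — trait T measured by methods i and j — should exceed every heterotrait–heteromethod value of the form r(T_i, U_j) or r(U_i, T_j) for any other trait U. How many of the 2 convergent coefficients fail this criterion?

0

Each convergent coefficient versus the relevant comparison correlations:
Anx (methods 1·2): 0.64 vs {0.36, 0.18} → pass.
NFC (methods 1·2): 0.45 vs {0.18, 0.36} → pass.
0 of 2 fail.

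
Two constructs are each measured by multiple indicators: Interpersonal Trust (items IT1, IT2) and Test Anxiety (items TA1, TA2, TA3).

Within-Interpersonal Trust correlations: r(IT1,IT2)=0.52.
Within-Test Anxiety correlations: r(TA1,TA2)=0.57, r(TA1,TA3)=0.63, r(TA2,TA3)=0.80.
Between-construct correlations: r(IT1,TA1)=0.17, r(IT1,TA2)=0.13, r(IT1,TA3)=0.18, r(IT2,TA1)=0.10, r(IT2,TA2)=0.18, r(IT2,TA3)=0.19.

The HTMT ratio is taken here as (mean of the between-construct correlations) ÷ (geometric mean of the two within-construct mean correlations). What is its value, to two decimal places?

Mean between = 0.95/6 = 0.1583.
Mean within-IT = 0.52/1 = 0.5200; mean within-TA = 2.00/3 = 0.6667.
Geometric mean = √(0.5200 × 0.6667) = 0.5888.
HTMT = 0.1583 / 0.5888 = 0.27.

0.27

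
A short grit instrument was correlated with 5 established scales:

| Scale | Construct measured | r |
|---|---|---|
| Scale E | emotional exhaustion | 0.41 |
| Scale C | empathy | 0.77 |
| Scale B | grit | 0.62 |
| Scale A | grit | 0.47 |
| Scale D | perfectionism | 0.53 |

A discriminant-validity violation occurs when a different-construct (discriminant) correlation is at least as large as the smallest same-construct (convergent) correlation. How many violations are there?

Convergent (same construct = grit): Scale B, Scale A.
Smallest convergent = 0.47. Discriminant values: 0.41, 0.77, 0.53; count ≥ 0.47 → 2.

2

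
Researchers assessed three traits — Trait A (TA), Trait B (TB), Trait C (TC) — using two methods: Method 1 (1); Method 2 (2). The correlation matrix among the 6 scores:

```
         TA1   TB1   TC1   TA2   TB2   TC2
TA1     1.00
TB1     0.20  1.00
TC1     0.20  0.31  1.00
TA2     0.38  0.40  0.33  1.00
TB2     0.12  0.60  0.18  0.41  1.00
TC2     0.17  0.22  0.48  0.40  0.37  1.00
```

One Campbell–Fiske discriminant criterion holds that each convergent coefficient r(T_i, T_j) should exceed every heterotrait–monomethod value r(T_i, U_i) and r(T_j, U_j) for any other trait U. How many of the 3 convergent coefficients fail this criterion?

1

Each convergent coefficient versus the relevant comparison correlations:
TA (methods 1·2): 0.38 vs {0.20, 0.41, 0.20, 0.40} → fail.
TB (methods 1·2): 0.60 vs {0.20, 0.41, 0.31, 0.37} → pass.
TC (methods 1·2): 0.48 vs {0.20, 0.40, 0.31, 0.37} → pass.
1 of 3 fail.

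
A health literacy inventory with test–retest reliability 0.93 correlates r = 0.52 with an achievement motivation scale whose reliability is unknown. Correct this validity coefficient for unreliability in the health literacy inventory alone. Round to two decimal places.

0.54

Single correction: r_c = r_obs / √r_xx = 0.52 / √0.93 = 0.52 / 0.9644 ≈ 0.54.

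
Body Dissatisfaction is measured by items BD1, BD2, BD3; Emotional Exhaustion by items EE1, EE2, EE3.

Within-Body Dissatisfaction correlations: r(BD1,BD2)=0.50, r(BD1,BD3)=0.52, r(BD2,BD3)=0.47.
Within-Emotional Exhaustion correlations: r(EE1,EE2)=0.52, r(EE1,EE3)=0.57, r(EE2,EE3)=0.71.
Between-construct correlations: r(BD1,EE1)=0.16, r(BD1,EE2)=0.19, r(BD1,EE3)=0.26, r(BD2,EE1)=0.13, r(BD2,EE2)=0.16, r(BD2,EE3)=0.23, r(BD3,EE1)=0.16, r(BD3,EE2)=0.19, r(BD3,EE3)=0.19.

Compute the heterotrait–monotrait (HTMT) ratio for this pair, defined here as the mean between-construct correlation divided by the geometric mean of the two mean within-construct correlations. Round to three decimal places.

Mean between = 1.67/9 = 0.1856.
Mean within-BD = 1.49/3 = 0.4967; mean within-EE = 1.80/3 = 0.6000.
Geometric mean = √(0.4967 × 0.6000) = 0.5459.
HTMT = 0.1856 / 0.5459 = 0.340.

0.340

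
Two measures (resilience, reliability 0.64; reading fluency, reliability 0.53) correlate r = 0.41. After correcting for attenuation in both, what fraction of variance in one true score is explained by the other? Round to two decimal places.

0.50

Disattenuated r = 0.41 / √(0.64 × 0.53) = 0.41 / 0.5824 = 0.7040.
Shared true-score variance = 0.7040² = 0.4956 ≈ 0.50.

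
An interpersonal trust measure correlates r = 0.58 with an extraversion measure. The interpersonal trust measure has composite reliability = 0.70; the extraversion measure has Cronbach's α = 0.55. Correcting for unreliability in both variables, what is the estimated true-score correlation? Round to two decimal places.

r_true = r_obs / √(r_xx · r_yy) = 0.58 / √(0.70 × 0.55) = 0.58 / √0.3850 = 0.58 / 0.6205 ≈ 0.93.

0.93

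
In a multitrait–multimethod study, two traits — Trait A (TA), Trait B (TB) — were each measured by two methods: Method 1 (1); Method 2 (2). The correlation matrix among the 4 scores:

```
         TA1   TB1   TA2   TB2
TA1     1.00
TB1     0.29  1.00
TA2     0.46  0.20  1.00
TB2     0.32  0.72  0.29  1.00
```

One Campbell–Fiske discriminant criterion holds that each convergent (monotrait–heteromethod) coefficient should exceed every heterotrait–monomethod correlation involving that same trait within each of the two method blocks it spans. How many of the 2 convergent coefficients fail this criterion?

0

Each convergent coefficient versus the relevant comparison correlations:
TA (methods 1·2): 0.46 vs {0.29, 0.29} → pass.
TB (methods 1·2): 0.72 vs {0.29, 0.29} → pass.
0 of 2 fail.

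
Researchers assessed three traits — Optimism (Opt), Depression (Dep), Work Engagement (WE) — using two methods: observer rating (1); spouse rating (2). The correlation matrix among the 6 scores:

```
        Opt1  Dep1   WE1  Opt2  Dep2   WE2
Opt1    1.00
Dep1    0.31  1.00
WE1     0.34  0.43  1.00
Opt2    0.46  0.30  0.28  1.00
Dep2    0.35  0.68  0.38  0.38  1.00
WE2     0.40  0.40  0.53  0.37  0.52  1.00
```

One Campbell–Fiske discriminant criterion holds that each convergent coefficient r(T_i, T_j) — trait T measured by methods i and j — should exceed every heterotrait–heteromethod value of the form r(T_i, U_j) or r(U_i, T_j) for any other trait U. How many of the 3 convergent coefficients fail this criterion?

0

Convergent coefficients and their comparison sets:
Opt (methods 1·2): 0.46 vs {0.35, 0.30, 0.40, 0.28} → pass.
Dep (methods 1·2): 0.68 vs {0.30, 0.35, 0.40, 0.38} → pass.
WE (methods 1·2): 0.53 vs {0.28, 0.40, 0.38, 0.40} → pass.
0 of 3 fail.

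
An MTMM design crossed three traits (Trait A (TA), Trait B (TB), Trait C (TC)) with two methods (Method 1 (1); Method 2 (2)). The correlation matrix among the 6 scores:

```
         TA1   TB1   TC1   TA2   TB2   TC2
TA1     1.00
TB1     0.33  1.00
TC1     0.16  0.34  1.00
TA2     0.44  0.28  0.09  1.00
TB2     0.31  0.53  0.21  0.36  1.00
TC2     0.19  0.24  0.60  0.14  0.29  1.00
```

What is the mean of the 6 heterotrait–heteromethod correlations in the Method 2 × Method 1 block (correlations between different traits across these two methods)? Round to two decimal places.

0.22

HTHM values (method 2 × method 1): 0.28, 0.09, 0.31, 0.21, 0.19, 0.24; mean = 1.32/6 = 0.22.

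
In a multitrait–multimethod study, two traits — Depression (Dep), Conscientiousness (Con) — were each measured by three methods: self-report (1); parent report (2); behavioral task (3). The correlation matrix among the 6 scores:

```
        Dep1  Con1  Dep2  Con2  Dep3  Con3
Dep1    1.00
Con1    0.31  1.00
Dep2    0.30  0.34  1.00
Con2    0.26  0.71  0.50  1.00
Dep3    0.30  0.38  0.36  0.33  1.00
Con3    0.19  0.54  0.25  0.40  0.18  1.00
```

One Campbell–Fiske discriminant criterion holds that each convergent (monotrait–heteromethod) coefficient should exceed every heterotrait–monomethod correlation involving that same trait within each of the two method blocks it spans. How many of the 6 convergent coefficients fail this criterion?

4

Checking each validity diagonal entry against its comparison values:
Dep (methods 1·2): 0.30 vs {0.31, 0.50} → fail.
Dep (methods 1·3): 0.30 vs {0.31, 0.18} → fail.
Dep (methods 2·3): 0.36 vs {0.50, 0.18} → fail.
Con (methods 1·2): 0.71 vs {0.31, 0.50} → pass.
Con (methods 1·3): 0.54 vs {0.31, 0.18} → pass.
Con (methods 2·3): 0.40 vs {0.50, 0.18} → fail.
4 of 6 fail.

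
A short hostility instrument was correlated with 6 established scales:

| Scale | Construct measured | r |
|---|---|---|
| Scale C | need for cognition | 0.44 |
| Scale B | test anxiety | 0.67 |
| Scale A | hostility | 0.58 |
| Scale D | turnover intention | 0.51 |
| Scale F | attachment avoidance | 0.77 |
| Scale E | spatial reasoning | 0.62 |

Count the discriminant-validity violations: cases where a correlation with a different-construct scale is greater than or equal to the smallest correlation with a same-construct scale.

Convergent (same construct = hostility): Scale A.
Smallest convergent = 0.58. Discriminant values: 0.44, 0.67, 0.51, 0.77, 0.62; count ≥ 0.58 → 3.

3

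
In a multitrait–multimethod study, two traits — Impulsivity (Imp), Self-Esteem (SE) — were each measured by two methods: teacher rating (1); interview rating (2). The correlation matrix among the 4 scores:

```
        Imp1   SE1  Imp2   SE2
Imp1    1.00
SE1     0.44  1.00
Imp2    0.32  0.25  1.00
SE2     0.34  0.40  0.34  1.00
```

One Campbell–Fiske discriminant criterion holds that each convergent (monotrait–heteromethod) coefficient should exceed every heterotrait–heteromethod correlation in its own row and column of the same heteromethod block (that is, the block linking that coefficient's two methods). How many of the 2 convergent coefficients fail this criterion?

Each convergent coefficient versus the relevant comparison correlations:
Imp (methods 1·2): 0.32 vs {0.34, 0.25} → fail.
SE (methods 1·2): 0.40 vs {0.25, 0.34} → pass.
1 of 2 fail.

1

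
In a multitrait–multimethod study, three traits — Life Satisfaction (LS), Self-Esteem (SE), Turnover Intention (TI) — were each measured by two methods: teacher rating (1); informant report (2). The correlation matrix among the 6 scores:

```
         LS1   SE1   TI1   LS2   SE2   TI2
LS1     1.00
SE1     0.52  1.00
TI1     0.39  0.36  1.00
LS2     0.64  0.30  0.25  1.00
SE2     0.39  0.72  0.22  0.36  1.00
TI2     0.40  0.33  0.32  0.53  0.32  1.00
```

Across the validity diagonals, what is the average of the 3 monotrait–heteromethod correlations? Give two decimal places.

0.56

Convergent values: 0.64, 0.72, 0.32; mean = 1.68/3 = 0.56.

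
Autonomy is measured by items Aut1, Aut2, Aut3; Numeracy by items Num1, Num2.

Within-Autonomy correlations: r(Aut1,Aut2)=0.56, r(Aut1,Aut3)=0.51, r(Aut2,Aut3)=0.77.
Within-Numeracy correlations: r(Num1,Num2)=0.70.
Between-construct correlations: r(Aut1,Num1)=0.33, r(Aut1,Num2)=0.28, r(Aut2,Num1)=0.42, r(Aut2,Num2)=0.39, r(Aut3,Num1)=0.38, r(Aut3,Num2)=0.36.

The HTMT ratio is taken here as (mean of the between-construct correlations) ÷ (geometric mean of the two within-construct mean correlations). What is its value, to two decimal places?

0.55

Mean heterotrait r = 2.16/6 = 0.3600.
Mean within-Aut = 1.84/3 = 0.6133; mean within-Num = 0.70/1 = 0.7000.
Geometric mean = √(0.6133 × 0.7000) = 0.6552.
HTMT = 0.3600 / 0.6552 = 0.55.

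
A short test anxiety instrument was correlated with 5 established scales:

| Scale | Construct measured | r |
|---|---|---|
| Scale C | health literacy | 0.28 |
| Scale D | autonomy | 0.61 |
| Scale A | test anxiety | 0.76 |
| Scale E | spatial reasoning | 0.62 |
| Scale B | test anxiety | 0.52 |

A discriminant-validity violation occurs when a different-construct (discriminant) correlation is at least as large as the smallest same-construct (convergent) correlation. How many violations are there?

2

Convergent (same construct = test anxiety): Scale A, Scale B.
Smallest convergent = 0.52. Discriminant values: 0.28, 0.61, 0.62; count ≥ 0.52 → 2.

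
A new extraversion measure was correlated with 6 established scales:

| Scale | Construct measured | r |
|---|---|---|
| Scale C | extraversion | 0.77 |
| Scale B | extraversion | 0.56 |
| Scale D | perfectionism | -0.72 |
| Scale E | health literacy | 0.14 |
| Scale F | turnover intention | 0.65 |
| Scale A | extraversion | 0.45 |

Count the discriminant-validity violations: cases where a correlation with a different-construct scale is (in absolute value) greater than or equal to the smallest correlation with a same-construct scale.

Convergent (same construct = extraversion): Scale C, Scale B, Scale A.
Smallest convergent = 0.45. Discriminant |r|: 0.72, 0.14, 0.65; count ≥ 0.45 → 2.

2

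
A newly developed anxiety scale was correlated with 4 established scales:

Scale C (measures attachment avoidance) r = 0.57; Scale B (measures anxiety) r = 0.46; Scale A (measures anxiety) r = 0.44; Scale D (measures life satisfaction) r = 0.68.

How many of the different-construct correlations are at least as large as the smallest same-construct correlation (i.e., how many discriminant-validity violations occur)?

Convergent (same construct = anxiety): Scale B, Scale A.
Smallest convergent = 0.44. Discriminant values: 0.57, 0.68; count ≥ 0.44 → 2.

2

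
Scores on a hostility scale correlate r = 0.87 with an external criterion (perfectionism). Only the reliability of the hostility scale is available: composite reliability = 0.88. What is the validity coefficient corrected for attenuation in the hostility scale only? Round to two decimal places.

Single correction: r_c = r_obs / √r_xx = 0.87 / √0.88 = 0.87 / 0.9381 ≈ 0.93.

0.93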